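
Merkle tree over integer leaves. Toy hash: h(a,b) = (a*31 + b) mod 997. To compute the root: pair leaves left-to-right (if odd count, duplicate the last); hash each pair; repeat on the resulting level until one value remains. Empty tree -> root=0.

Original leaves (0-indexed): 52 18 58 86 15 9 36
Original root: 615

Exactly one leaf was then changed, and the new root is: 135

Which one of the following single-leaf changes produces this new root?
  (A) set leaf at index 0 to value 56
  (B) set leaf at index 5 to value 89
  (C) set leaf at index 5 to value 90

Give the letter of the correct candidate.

Answer: C

Derivation:
Original leaves: [52, 18, 58, 86, 15, 9, 36]
Target new root: 135
Try each candidate change and compute the resulting root:
Candidate A: set leaf[0] = 56 -> leaves = [56, 18, 58, 86, 15, 9, 36]
  L0: [56, 18, 58, 86, 15, 9, 36]
  L1: h(56,18)=(56*31+18)%997=757 h(58,86)=(58*31+86)%997=887 h(15,9)=(15*31+9)%997=474 h(36,36)=(36*31+36)%997=155 -> [757, 887, 474, 155]
  L2: h(757,887)=(757*31+887)%997=426 h(474,155)=(474*31+155)%997=891 -> [426, 891]
  L3: h(426,891)=(426*31+891)%997=139 -> [139]
  root = 139 != target 135
Candidate B: set leaf[5] = 89 -> leaves = [52, 18, 58, 86, 15, 89, 36]
  L0: [52, 18, 58, 86, 15, 89, 36]
  L1: h(52,18)=(52*31+18)%997=633 h(58,86)=(58*31+86)%997=887 h(15,89)=(15*31+89)%997=554 h(36,36)=(36*31+36)%997=155 -> [633, 887, 554, 155]
  L2: h(633,887)=(633*31+887)%997=570 h(554,155)=(554*31+155)%997=380 -> [570, 380]
  L3: h(570,380)=(570*31+380)%997=104 -> [104]
  root = 104 != target 135
Candidate C: set leaf[5] = 90 -> leaves = [52, 18, 58, 86, 15, 90, 36]
  L0: [52, 18, 58, 86, 15, 90, 36]
  L1: h(52,18)=(52*31+18)%997=633 h(58,86)=(58*31+86)%997=887 h(15,90)=(15*31+90)%997=555 h(36,36)=(36*31+36)%997=155 -> [633, 887, 555, 155]
  L2: h(633,887)=(633*31+887)%997=570 h(555,155)=(555*31+155)%997=411 -> [570, 411]
  L3: h(570,411)=(570*31+411)%997=135 -> [135]
  root = 135 == target 135  ** MATCH **
Candidate C produces the target root.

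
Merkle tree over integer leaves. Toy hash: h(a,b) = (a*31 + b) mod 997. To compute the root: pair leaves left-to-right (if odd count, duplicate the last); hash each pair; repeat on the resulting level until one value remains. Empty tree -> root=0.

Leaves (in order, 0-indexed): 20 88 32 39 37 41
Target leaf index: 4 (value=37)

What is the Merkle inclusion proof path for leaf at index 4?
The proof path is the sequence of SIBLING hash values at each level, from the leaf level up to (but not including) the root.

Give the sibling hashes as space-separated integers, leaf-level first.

L0 (leaves): [20, 88, 32, 39, 37, 41], target index=4
L1: h(20,88)=(20*31+88)%997=708 [pair 0] h(32,39)=(32*31+39)%997=34 [pair 1] h(37,41)=(37*31+41)%997=191 [pair 2] -> [708, 34, 191]
  Sibling for proof at L0: 41
L2: h(708,34)=(708*31+34)%997=48 [pair 0] h(191,191)=(191*31+191)%997=130 [pair 1] -> [48, 130]
  Sibling for proof at L1: 191
L3: h(48,130)=(48*31+130)%997=621 [pair 0] -> [621]
  Sibling for proof at L2: 48
Root: 621
Proof path (sibling hashes from leaf to root): [41, 191, 48]

Answer: 41 191 48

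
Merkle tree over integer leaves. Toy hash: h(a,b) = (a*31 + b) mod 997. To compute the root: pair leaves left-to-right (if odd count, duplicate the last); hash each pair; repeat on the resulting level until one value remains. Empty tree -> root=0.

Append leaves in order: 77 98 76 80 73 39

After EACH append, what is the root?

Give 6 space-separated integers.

Answer: 77 491 704 708 988 897

Derivation:
After append 77 (leaves=[77]):
  L0: [77]
  root=77
After append 98 (leaves=[77, 98]):
  L0: [77, 98]
  L1: h(77,98)=(77*31+98)%997=491 -> [491]
  root=491
After append 76 (leaves=[77, 98, 76]):
  L0: [77, 98, 76]
  L1: h(77,98)=(77*31+98)%997=491 h(76,76)=(76*31+76)%997=438 -> [491, 438]
  L2: h(491,438)=(491*31+438)%997=704 -> [704]
  root=704
After append 80 (leaves=[77, 98, 76, 80]):
  L0: [77, 98, 76, 80]
  L1: h(77,98)=(77*31+98)%997=491 h(76,80)=(76*31+80)%997=442 -> [491, 442]
  L2: h(491,442)=(491*31+442)%997=708 -> [708]
  root=708
After append 73 (leaves=[77, 98, 76, 80, 73]):
  L0: [77, 98, 76, 80, 73]
  L1: h(77,98)=(77*31+98)%997=491 h(76,80)=(76*31+80)%997=442 h(73,73)=(73*31+73)%997=342 -> [491, 442, 342]
  L2: h(491,442)=(491*31+442)%997=708 h(342,342)=(342*31+342)%997=974 -> [708, 974]
  L3: h(708,974)=(708*31+974)%997=988 -> [988]
  root=988
After append 39 (leaves=[77, 98, 76, 80, 73, 39]):
  L0: [77, 98, 76, 80, 73, 39]
  L1: h(77,98)=(77*31+98)%997=491 h(76,80)=(76*31+80)%997=442 h(73,39)=(73*31+39)%997=308 -> [491, 442, 308]
  L2: h(491,442)=(491*31+442)%997=708 h(308,308)=(308*31+308)%997=883 -> [708, 883]
  L3: h(708,883)=(708*31+883)%997=897 -> [897]
  root=897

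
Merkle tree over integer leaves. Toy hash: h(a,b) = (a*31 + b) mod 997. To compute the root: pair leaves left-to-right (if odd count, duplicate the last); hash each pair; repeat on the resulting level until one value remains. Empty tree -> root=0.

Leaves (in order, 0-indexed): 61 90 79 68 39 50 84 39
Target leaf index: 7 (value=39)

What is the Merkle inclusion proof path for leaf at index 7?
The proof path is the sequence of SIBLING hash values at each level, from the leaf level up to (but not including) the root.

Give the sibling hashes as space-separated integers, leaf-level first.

Answer: 84 262 120

Derivation:
L0 (leaves): [61, 90, 79, 68, 39, 50, 84, 39], target index=7
L1: h(61,90)=(61*31+90)%997=984 [pair 0] h(79,68)=(79*31+68)%997=523 [pair 1] h(39,50)=(39*31+50)%997=262 [pair 2] h(84,39)=(84*31+39)%997=649 [pair 3] -> [984, 523, 262, 649]
  Sibling for proof at L0: 84
L2: h(984,523)=(984*31+523)%997=120 [pair 0] h(262,649)=(262*31+649)%997=795 [pair 1] -> [120, 795]
  Sibling for proof at L1: 262
L3: h(120,795)=(120*31+795)%997=527 [pair 0] -> [527]
  Sibling for proof at L2: 120
Root: 527
Proof path (sibling hashes from leaf to root): [84, 262, 120]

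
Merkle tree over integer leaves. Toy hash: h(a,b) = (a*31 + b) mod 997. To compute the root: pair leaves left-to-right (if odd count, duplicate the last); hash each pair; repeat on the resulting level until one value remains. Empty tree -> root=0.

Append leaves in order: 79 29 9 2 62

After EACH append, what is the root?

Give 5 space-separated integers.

Answer: 79 484 337 330 937

Derivation:
After append 79 (leaves=[79]):
  L0: [79]
  root=79
After append 29 (leaves=[79, 29]):
  L0: [79, 29]
  L1: h(79,29)=(79*31+29)%997=484 -> [484]
  root=484
After append 9 (leaves=[79, 29, 9]):
  L0: [79, 29, 9]
  L1: h(79,29)=(79*31+29)%997=484 h(9,9)=(9*31+9)%997=288 -> [484, 288]
  L2: h(484,288)=(484*31+288)%997=337 -> [337]
  root=337
After append 2 (leaves=[79, 29, 9, 2]):
  L0: [79, 29, 9, 2]
  L1: h(79,29)=(79*31+29)%997=484 h(9,2)=(9*31+2)%997=281 -> [484, 281]
  L2: h(484,281)=(484*31+281)%997=330 -> [330]
  root=330
After append 62 (leaves=[79, 29, 9, 2, 62]):
  L0: [79, 29, 9, 2, 62]
  L1: h(79,29)=(79*31+29)%997=484 h(9,2)=(9*31+2)%997=281 h(62,62)=(62*31+62)%997=987 -> [484, 281, 987]
  L2: h(484,281)=(484*31+281)%997=330 h(987,987)=(987*31+987)%997=677 -> [330, 677]
  L3: h(330,677)=(330*31+677)%997=937 -> [937]
  root=937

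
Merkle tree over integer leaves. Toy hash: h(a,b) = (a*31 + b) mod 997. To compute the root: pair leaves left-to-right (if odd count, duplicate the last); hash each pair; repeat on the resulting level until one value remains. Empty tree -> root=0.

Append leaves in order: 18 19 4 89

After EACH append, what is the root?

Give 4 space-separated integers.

Answer: 18 577 69 154

Derivation:
After append 18 (leaves=[18]):
  L0: [18]
  root=18
After append 19 (leaves=[18, 19]):
  L0: [18, 19]
  L1: h(18,19)=(18*31+19)%997=577 -> [577]
  root=577
After append 4 (leaves=[18, 19, 4]):
  L0: [18, 19, 4]
  L1: h(18,19)=(18*31+19)%997=577 h(4,4)=(4*31+4)%997=128 -> [577, 128]
  L2: h(577,128)=(577*31+128)%997=69 -> [69]
  root=69
After append 89 (leaves=[18, 19, 4, 89]):
  L0: [18, 19, 4, 89]
  L1: h(18,19)=(18*31+19)%997=577 h(4,89)=(4*31+89)%997=213 -> [577, 213]
  L2: h(577,213)=(577*31+213)%997=154 -> [154]
  root=154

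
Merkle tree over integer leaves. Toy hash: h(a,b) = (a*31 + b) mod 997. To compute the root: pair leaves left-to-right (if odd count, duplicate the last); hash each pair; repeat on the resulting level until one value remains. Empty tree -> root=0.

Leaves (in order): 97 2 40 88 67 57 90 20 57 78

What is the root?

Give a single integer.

Answer: 181

Derivation:
L0: [97, 2, 40, 88, 67, 57, 90, 20, 57, 78]
L1: h(97,2)=(97*31+2)%997=18 h(40,88)=(40*31+88)%997=331 h(67,57)=(67*31+57)%997=140 h(90,20)=(90*31+20)%997=816 h(57,78)=(57*31+78)%997=848 -> [18, 331, 140, 816, 848]
L2: h(18,331)=(18*31+331)%997=889 h(140,816)=(140*31+816)%997=171 h(848,848)=(848*31+848)%997=217 -> [889, 171, 217]
L3: h(889,171)=(889*31+171)%997=811 h(217,217)=(217*31+217)%997=962 -> [811, 962]
L4: h(811,962)=(811*31+962)%997=181 -> [181]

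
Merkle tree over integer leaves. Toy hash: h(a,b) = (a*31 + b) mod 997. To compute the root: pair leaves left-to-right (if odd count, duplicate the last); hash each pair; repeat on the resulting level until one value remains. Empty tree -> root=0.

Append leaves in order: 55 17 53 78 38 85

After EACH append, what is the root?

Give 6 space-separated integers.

Answer: 55 725 243 268 361 868

Derivation:
After append 55 (leaves=[55]):
  L0: [55]
  root=55
After append 17 (leaves=[55, 17]):
  L0: [55, 17]
  L1: h(55,17)=(55*31+17)%997=725 -> [725]
  root=725
After append 53 (leaves=[55, 17, 53]):
  L0: [55, 17, 53]
  L1: h(55,17)=(55*31+17)%997=725 h(53,53)=(53*31+53)%997=699 -> [725, 699]
  L2: h(725,699)=(725*31+699)%997=243 -> [243]
  root=243
After append 78 (leaves=[55, 17, 53, 78]):
  L0: [55, 17, 53, 78]
  L1: h(55,17)=(55*31+17)%997=725 h(53,78)=(53*31+78)%997=724 -> [725, 724]
  L2: h(725,724)=(725*31+724)%997=268 -> [268]
  root=268
After append 38 (leaves=[55, 17, 53, 78, 38]):
  L0: [55, 17, 53, 78, 38]
  L1: h(55,17)=(55*31+17)%997=725 h(53,78)=(53*31+78)%997=724 h(38,38)=(38*31+38)%997=219 -> [725, 724, 219]
  L2: h(725,724)=(725*31+724)%997=268 h(219,219)=(219*31+219)%997=29 -> [268, 29]
  L3: h(268,29)=(268*31+29)%997=361 -> [361]
  root=361
After append 85 (leaves=[55, 17, 53, 78, 38, 85]):
  L0: [55, 17, 53, 78, 38, 85]
  L1: h(55,17)=(55*31+17)%997=725 h(53,78)=(53*31+78)%997=724 h(38,85)=(38*31+85)%997=266 -> [725, 724, 266]
  L2: h(725,724)=(725*31+724)%997=268 h(266,266)=(266*31+266)%997=536 -> [268, 536]
  L3: h(268,536)=(268*31+536)%997=868 -> [868]
  root=868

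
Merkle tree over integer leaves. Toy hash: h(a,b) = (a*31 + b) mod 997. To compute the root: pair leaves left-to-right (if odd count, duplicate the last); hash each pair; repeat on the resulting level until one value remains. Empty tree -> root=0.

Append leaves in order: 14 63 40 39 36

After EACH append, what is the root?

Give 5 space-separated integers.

After append 14 (leaves=[14]):
  L0: [14]
  root=14
After append 63 (leaves=[14, 63]):
  L0: [14, 63]
  L1: h(14,63)=(14*31+63)%997=497 -> [497]
  root=497
After append 40 (leaves=[14, 63, 40]):
  L0: [14, 63, 40]
  L1: h(14,63)=(14*31+63)%997=497 h(40,40)=(40*31+40)%997=283 -> [497, 283]
  L2: h(497,283)=(497*31+283)%997=735 -> [735]
  root=735
After append 39 (leaves=[14, 63, 40, 39]):
  L0: [14, 63, 40, 39]
  L1: h(14,63)=(14*31+63)%997=497 h(40,39)=(40*31+39)%997=282 -> [497, 282]
  L2: h(497,282)=(497*31+282)%997=734 -> [734]
  root=734
After append 36 (leaves=[14, 63, 40, 39, 36]):
  L0: [14, 63, 40, 39, 36]
  L1: h(14,63)=(14*31+63)%997=497 h(40,39)=(40*31+39)%997=282 h(36,36)=(36*31+36)%997=155 -> [497, 282, 155]
  L2: h(497,282)=(497*31+282)%997=734 h(155,155)=(155*31+155)%997=972 -> [734, 972]
  L3: h(734,972)=(734*31+972)%997=795 -> [795]
  root=795

Answer: 14 497 735 734 795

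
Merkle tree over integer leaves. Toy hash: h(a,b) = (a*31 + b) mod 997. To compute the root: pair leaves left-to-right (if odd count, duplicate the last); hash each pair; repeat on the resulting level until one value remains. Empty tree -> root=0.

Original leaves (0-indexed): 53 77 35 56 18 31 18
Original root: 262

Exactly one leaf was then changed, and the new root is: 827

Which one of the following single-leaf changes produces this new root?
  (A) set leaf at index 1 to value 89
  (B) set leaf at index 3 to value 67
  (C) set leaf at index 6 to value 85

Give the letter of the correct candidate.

Answer: A

Derivation:
Original leaves: [53, 77, 35, 56, 18, 31, 18]
Target new root: 827
Try each candidate change and compute the resulting root:
Candidate A: set leaf[1] = 89 -> leaves = [53, 89, 35, 56, 18, 31, 18]
  L0: [53, 89, 35, 56, 18, 31, 18]
  L1: h(53,89)=(53*31+89)%997=735 h(35,56)=(35*31+56)%997=144 h(18,31)=(18*31+31)%997=589 h(18,18)=(18*31+18)%997=576 -> [735, 144, 589, 576]
  L2: h(735,144)=(735*31+144)%997=995 h(589,576)=(589*31+576)%997=889 -> [995, 889]
  L3: h(995,889)=(995*31+889)%997=827 -> [827]
  root = 827 == target 827  ** MATCH **
Candidate B: set leaf[3] = 67 -> leaves = [53, 77, 35, 67, 18, 31, 18]
  L0: [53, 77, 35, 67, 18, 31, 18]
  L1: h(53,77)=(53*31+77)%997=723 h(35,67)=(35*31+67)%997=155 h(18,31)=(18*31+31)%997=589 h(18,18)=(18*31+18)%997=576 -> [723, 155, 589, 576]
  L2: h(723,155)=(723*31+155)%997=634 h(589,576)=(589*31+576)%997=889 -> [634, 889]
  L3: h(634,889)=(634*31+889)%997=603 -> [603]
  root = 603 != target 827
Candidate C: set leaf[6] = 85 -> leaves = [53, 77, 35, 56, 18, 31, 85]
  L0: [53, 77, 35, 56, 18, 31, 85]
  L1: h(53,77)=(53*31+77)%997=723 h(35,56)=(35*31+56)%997=144 h(18,31)=(18*31+31)%997=589 h(85,85)=(85*31+85)%997=726 -> [723, 144, 589, 726]
  L2: h(723,144)=(723*31+144)%997=623 h(589,726)=(589*31+726)%997=42 -> [623, 42]
  L3: h(623,42)=(623*31+42)%997=412 -> [412]
  root = 412 != target 827
Candidate A produces the target root.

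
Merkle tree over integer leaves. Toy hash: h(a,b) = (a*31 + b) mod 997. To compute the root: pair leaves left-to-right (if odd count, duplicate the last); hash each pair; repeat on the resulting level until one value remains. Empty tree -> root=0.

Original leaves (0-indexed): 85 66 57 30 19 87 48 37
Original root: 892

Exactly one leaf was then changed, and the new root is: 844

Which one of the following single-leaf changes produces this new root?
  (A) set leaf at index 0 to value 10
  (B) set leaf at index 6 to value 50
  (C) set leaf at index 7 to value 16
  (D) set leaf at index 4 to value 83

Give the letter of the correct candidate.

Answer: A

Derivation:
Original leaves: [85, 66, 57, 30, 19, 87, 48, 37]
Target new root: 844
Try each candidate change and compute the resulting root:
Candidate A: set leaf[0] = 10 -> leaves = [10, 66, 57, 30, 19, 87, 48, 37]
  L0: [10, 66, 57, 30, 19, 87, 48, 37]
  L1: h(10,66)=(10*31+66)%997=376 h(57,30)=(57*31+30)%997=800 h(19,87)=(19*31+87)%997=676 h(48,37)=(48*31+37)%997=528 -> [376, 800, 676, 528]
  L2: h(376,800)=(376*31+800)%997=492 h(676,528)=(676*31+528)%997=547 -> [492, 547]
  L3: h(492,547)=(492*31+547)%997=844 -> [844]
  root = 844 == target 844  ** MATCH **
Candidate B: set leaf[6] = 50 -> leaves = [85, 66, 57, 30, 19, 87, 50, 37]
  L0: [85, 66, 57, 30, 19, 87, 50, 37]
  L1: h(85,66)=(85*31+66)%997=707 h(57,30)=(57*31+30)%997=800 h(19,87)=(19*31+87)%997=676 h(50,37)=(50*31+37)%997=590 -> [707, 800, 676, 590]
  L2: h(707,800)=(707*31+800)%997=783 h(676,590)=(676*31+590)%997=609 -> [783, 609]
  L3: h(783,609)=(783*31+609)%997=954 -> [954]
  root = 954 != target 844
Candidate C: set leaf[7] = 16 -> leaves = [85, 66, 57, 30, 19, 87, 48, 16]
  L0: [85, 66, 57, 30, 19, 87, 48, 16]
  L1: h(85,66)=(85*31+66)%997=707 h(57,30)=(57*31+30)%997=800 h(19,87)=(19*31+87)%997=676 h(48,16)=(48*31+16)%997=507 -> [707, 800, 676, 507]
  L2: h(707,800)=(707*31+800)%997=783 h(676,507)=(676*31+507)%997=526 -> [783, 526]
  L3: h(783,526)=(783*31+526)%997=871 -> [871]
  root = 871 != target 844
Candidate D: set leaf[4] = 83 -> leaves = [85, 66, 57, 30, 83, 87, 48, 37]
  L0: [85, 66, 57, 30, 83, 87, 48, 37]
  L1: h(85,66)=(85*31+66)%997=707 h(57,30)=(57*31+30)%997=800 h(83,87)=(83*31+87)%997=666 h(48,37)=(48*31+37)%997=528 -> [707, 800, 666, 528]
  L2: h(707,800)=(707*31+800)%997=783 h(666,528)=(666*31+528)%997=237 -> [783, 237]
  L3: h(783,237)=(783*31+237)%997=582 -> [582]
  root = 582 != target 844
Candidate A produces the target root.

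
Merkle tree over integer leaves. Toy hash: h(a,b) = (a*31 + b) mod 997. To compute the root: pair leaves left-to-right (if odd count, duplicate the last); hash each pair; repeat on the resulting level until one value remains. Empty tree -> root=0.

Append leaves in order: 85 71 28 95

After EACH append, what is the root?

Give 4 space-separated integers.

Answer: 85 712 37 104

Derivation:
After append 85 (leaves=[85]):
  L0: [85]
  root=85
After append 71 (leaves=[85, 71]):
  L0: [85, 71]
  L1: h(85,71)=(85*31+71)%997=712 -> [712]
  root=712
After append 28 (leaves=[85, 71, 28]):
  L0: [85, 71, 28]
  L1: h(85,71)=(85*31+71)%997=712 h(28,28)=(28*31+28)%997=896 -> [712, 896]
  L2: h(712,896)=(712*31+896)%997=37 -> [37]
  root=37
After append 95 (leaves=[85, 71, 28, 95]):
  L0: [85, 71, 28, 95]
  L1: h(85,71)=(85*31+71)%997=712 h(28,95)=(28*31+95)%997=963 -> [712, 963]
  L2: h(712,963)=(712*31+963)%997=104 -> [104]
  root=104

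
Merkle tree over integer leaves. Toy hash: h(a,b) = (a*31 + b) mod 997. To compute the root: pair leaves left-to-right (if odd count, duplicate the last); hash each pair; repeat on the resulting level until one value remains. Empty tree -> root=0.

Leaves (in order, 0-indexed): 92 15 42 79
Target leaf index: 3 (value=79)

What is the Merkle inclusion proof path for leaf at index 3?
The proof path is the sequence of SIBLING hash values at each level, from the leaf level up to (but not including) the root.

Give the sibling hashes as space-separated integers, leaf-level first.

L0 (leaves): [92, 15, 42, 79], target index=3
L1: h(92,15)=(92*31+15)%997=873 [pair 0] h(42,79)=(42*31+79)%997=384 [pair 1] -> [873, 384]
  Sibling for proof at L0: 42
L2: h(873,384)=(873*31+384)%997=528 [pair 0] -> [528]
  Sibling for proof at L1: 873
Root: 528
Proof path (sibling hashes from leaf to root): [42, 873]

Answer: 42 873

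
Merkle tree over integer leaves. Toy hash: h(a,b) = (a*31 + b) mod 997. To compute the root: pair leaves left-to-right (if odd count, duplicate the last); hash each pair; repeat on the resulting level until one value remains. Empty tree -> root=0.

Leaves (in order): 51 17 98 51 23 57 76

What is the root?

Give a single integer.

L0: [51, 17, 98, 51, 23, 57, 76]
L1: h(51,17)=(51*31+17)%997=601 h(98,51)=(98*31+51)%997=98 h(23,57)=(23*31+57)%997=770 h(76,76)=(76*31+76)%997=438 -> [601, 98, 770, 438]
L2: h(601,98)=(601*31+98)%997=783 h(770,438)=(770*31+438)%997=380 -> [783, 380]
L3: h(783,380)=(783*31+380)%997=725 -> [725]

Answer: 725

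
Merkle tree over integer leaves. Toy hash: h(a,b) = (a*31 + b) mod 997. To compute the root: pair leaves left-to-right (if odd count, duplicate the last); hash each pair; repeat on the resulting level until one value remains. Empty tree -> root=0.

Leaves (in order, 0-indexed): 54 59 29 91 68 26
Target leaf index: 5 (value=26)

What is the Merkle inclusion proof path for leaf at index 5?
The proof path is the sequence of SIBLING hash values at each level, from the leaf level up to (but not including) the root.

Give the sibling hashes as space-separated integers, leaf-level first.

L0 (leaves): [54, 59, 29, 91, 68, 26], target index=5
L1: h(54,59)=(54*31+59)%997=736 [pair 0] h(29,91)=(29*31+91)%997=990 [pair 1] h(68,26)=(68*31+26)%997=140 [pair 2] -> [736, 990, 140]
  Sibling for proof at L0: 68
L2: h(736,990)=(736*31+990)%997=875 [pair 0] h(140,140)=(140*31+140)%997=492 [pair 1] -> [875, 492]
  Sibling for proof at L1: 140
L3: h(875,492)=(875*31+492)%997=698 [pair 0] -> [698]
  Sibling for proof at L2: 875
Root: 698
Proof path (sibling hashes from leaf to root): [68, 140, 875]

Answer: 68 140 875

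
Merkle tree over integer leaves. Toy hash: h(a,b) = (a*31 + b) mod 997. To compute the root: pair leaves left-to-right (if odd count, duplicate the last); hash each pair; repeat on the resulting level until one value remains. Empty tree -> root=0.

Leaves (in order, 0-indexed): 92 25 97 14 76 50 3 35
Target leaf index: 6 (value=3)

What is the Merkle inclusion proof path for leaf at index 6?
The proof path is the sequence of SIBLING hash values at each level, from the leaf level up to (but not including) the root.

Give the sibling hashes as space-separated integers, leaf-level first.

Answer: 35 412 484

Derivation:
L0 (leaves): [92, 25, 97, 14, 76, 50, 3, 35], target index=6
L1: h(92,25)=(92*31+25)%997=883 [pair 0] h(97,14)=(97*31+14)%997=30 [pair 1] h(76,50)=(76*31+50)%997=412 [pair 2] h(3,35)=(3*31+35)%997=128 [pair 3] -> [883, 30, 412, 128]
  Sibling for proof at L0: 35
L2: h(883,30)=(883*31+30)%997=484 [pair 0] h(412,128)=(412*31+128)%997=936 [pair 1] -> [484, 936]
  Sibling for proof at L1: 412
L3: h(484,936)=(484*31+936)%997=985 [pair 0] -> [985]
  Sibling for proof at L2: 484
Root: 985
Proof path (sibling hashes from leaf to root): [35, 412, 484]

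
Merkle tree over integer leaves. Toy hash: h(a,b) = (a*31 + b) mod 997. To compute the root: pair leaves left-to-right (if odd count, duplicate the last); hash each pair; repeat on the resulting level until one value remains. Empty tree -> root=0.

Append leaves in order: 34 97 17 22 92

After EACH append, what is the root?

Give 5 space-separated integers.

After append 34 (leaves=[34]):
  L0: [34]
  root=34
After append 97 (leaves=[34, 97]):
  L0: [34, 97]
  L1: h(34,97)=(34*31+97)%997=154 -> [154]
  root=154
After append 17 (leaves=[34, 97, 17]):
  L0: [34, 97, 17]
  L1: h(34,97)=(34*31+97)%997=154 h(17,17)=(17*31+17)%997=544 -> [154, 544]
  L2: h(154,544)=(154*31+544)%997=333 -> [333]
  root=333
After append 22 (leaves=[34, 97, 17, 22]):
  L0: [34, 97, 17, 22]
  L1: h(34,97)=(34*31+97)%997=154 h(17,22)=(17*31+22)%997=549 -> [154, 549]
  L2: h(154,549)=(154*31+549)%997=338 -> [338]
  root=338
After append 92 (leaves=[34, 97, 17, 22, 92]):
  L0: [34, 97, 17, 22, 92]
  L1: h(34,97)=(34*31+97)%997=154 h(17,22)=(17*31+22)%997=549 h(92,92)=(92*31+92)%997=950 -> [154, 549, 950]
  L2: h(154,549)=(154*31+549)%997=338 h(950,950)=(950*31+950)%997=490 -> [338, 490]
  L3: h(338,490)=(338*31+490)%997=1 -> [1]
  root=1

Answer: 34 154 333 338 1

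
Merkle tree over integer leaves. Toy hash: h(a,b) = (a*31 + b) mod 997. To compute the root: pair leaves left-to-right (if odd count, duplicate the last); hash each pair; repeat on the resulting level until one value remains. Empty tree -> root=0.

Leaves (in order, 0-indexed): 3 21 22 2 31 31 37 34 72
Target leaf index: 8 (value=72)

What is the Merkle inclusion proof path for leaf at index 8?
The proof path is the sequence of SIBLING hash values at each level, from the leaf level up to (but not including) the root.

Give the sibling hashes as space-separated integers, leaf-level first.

L0 (leaves): [3, 21, 22, 2, 31, 31, 37, 34, 72], target index=8
L1: h(3,21)=(3*31+21)%997=114 [pair 0] h(22,2)=(22*31+2)%997=684 [pair 1] h(31,31)=(31*31+31)%997=992 [pair 2] h(37,34)=(37*31+34)%997=184 [pair 3] h(72,72)=(72*31+72)%997=310 [pair 4] -> [114, 684, 992, 184, 310]
  Sibling for proof at L0: 72
L2: h(114,684)=(114*31+684)%997=230 [pair 0] h(992,184)=(992*31+184)%997=29 [pair 1] h(310,310)=(310*31+310)%997=947 [pair 2] -> [230, 29, 947]
  Sibling for proof at L1: 310
L3: h(230,29)=(230*31+29)%997=180 [pair 0] h(947,947)=(947*31+947)%997=394 [pair 1] -> [180, 394]
  Sibling for proof at L2: 947
L4: h(180,394)=(180*31+394)%997=989 [pair 0] -> [989]
  Sibling for proof at L3: 180
Root: 989
Proof path (sibling hashes from leaf to root): [72, 310, 947, 180]

Answer: 72 310 947 180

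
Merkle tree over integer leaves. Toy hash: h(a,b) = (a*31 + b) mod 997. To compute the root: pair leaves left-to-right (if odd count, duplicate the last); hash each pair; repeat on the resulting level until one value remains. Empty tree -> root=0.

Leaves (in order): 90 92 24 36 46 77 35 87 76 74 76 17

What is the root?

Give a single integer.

Answer: 991

Derivation:
L0: [90, 92, 24, 36, 46, 77, 35, 87, 76, 74, 76, 17]
L1: h(90,92)=(90*31+92)%997=888 h(24,36)=(24*31+36)%997=780 h(46,77)=(46*31+77)%997=506 h(35,87)=(35*31+87)%997=175 h(76,74)=(76*31+74)%997=436 h(76,17)=(76*31+17)%997=379 -> [888, 780, 506, 175, 436, 379]
L2: h(888,780)=(888*31+780)%997=392 h(506,175)=(506*31+175)%997=906 h(436,379)=(436*31+379)%997=934 -> [392, 906, 934]
L3: h(392,906)=(392*31+906)%997=97 h(934,934)=(934*31+934)%997=975 -> [97, 975]
L4: h(97,975)=(97*31+975)%997=991 -> [991]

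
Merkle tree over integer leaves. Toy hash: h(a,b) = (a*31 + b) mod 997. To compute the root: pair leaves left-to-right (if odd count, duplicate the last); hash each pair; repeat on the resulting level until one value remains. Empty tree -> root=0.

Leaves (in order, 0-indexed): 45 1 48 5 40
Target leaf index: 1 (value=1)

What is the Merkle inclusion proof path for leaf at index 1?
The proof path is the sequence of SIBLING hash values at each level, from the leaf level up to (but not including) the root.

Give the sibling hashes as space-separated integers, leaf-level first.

L0 (leaves): [45, 1, 48, 5, 40], target index=1
L1: h(45,1)=(45*31+1)%997=399 [pair 0] h(48,5)=(48*31+5)%997=496 [pair 1] h(40,40)=(40*31+40)%997=283 [pair 2] -> [399, 496, 283]
  Sibling for proof at L0: 45
L2: h(399,496)=(399*31+496)%997=901 [pair 0] h(283,283)=(283*31+283)%997=83 [pair 1] -> [901, 83]
  Sibling for proof at L1: 496
L3: h(901,83)=(901*31+83)%997=98 [pair 0] -> [98]
  Sibling for proof at L2: 83
Root: 98
Proof path (sibling hashes from leaf to root): [45, 496, 83]

Answer: 45 496 83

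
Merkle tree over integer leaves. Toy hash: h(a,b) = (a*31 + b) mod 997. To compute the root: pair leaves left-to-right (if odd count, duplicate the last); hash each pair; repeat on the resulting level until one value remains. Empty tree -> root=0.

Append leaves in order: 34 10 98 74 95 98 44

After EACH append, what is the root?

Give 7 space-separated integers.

After append 34 (leaves=[34]):
  L0: [34]
  root=34
After append 10 (leaves=[34, 10]):
  L0: [34, 10]
  L1: h(34,10)=(34*31+10)%997=67 -> [67]
  root=67
After append 98 (leaves=[34, 10, 98]):
  L0: [34, 10, 98]
  L1: h(34,10)=(34*31+10)%997=67 h(98,98)=(98*31+98)%997=145 -> [67, 145]
  L2: h(67,145)=(67*31+145)%997=228 -> [228]
  root=228
After append 74 (leaves=[34, 10, 98, 74]):
  L0: [34, 10, 98, 74]
  L1: h(34,10)=(34*31+10)%997=67 h(98,74)=(98*31+74)%997=121 -> [67, 121]
  L2: h(67,121)=(67*31+121)%997=204 -> [204]
  root=204
After append 95 (leaves=[34, 10, 98, 74, 95]):
  L0: [34, 10, 98, 74, 95]
  L1: h(34,10)=(34*31+10)%997=67 h(98,74)=(98*31+74)%997=121 h(95,95)=(95*31+95)%997=49 -> [67, 121, 49]
  L2: h(67,121)=(67*31+121)%997=204 h(49,49)=(49*31+49)%997=571 -> [204, 571]
  L3: h(204,571)=(204*31+571)%997=913 -> [913]
  root=913
After append 98 (leaves=[34, 10, 98, 74, 95, 98]):
  L0: [34, 10, 98, 74, 95, 98]
  L1: h(34,10)=(34*31+10)%997=67 h(98,74)=(98*31+74)%997=121 h(95,98)=(95*31+98)%997=52 -> [67, 121, 52]
  L2: h(67,121)=(67*31+121)%997=204 h(52,52)=(52*31+52)%997=667 -> [204, 667]
  L3: h(204,667)=(204*31+667)%997=12 -> [12]
  root=12
After append 44 (leaves=[34, 10, 98, 74, 95, 98, 44]):
  L0: [34, 10, 98, 74, 95, 98, 44]
  L1: h(34,10)=(34*31+10)%997=67 h(98,74)=(98*31+74)%997=121 h(95,98)=(95*31+98)%997=52 h(44,44)=(44*31+44)%997=411 -> [67, 121, 52, 411]
  L2: h(67,121)=(67*31+121)%997=204 h(52,411)=(52*31+411)%997=29 -> [204, 29]
  L3: h(204,29)=(204*31+29)%997=371 -> [371]
  root=371

Answer: 34 67 228 204 913 12 371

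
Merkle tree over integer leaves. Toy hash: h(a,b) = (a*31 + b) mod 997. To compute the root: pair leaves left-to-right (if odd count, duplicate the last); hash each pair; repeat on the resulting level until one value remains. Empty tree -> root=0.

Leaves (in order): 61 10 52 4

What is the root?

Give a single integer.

L0: [61, 10, 52, 4]
L1: h(61,10)=(61*31+10)%997=904 h(52,4)=(52*31+4)%997=619 -> [904, 619]
L2: h(904,619)=(904*31+619)%997=727 -> [727]

Answer: 727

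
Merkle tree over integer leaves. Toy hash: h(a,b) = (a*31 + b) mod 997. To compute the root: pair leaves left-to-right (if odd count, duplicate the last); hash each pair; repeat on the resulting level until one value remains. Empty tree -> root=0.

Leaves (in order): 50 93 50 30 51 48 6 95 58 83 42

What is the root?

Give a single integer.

Answer: 463

Derivation:
L0: [50, 93, 50, 30, 51, 48, 6, 95, 58, 83, 42]
L1: h(50,93)=(50*31+93)%997=646 h(50,30)=(50*31+30)%997=583 h(51,48)=(51*31+48)%997=632 h(6,95)=(6*31+95)%997=281 h(58,83)=(58*31+83)%997=884 h(42,42)=(42*31+42)%997=347 -> [646, 583, 632, 281, 884, 347]
L2: h(646,583)=(646*31+583)%997=669 h(632,281)=(632*31+281)%997=930 h(884,347)=(884*31+347)%997=832 -> [669, 930, 832]
L3: h(669,930)=(669*31+930)%997=732 h(832,832)=(832*31+832)%997=702 -> [732, 702]
L4: h(732,702)=(732*31+702)%997=463 -> [463]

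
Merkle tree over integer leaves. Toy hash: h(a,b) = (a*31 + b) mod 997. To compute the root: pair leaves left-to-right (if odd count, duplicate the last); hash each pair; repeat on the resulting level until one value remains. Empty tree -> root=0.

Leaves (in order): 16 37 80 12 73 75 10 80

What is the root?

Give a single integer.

Answer: 325

Derivation:
L0: [16, 37, 80, 12, 73, 75, 10, 80]
L1: h(16,37)=(16*31+37)%997=533 h(80,12)=(80*31+12)%997=498 h(73,75)=(73*31+75)%997=344 h(10,80)=(10*31+80)%997=390 -> [533, 498, 344, 390]
L2: h(533,498)=(533*31+498)%997=72 h(344,390)=(344*31+390)%997=87 -> [72, 87]
L3: h(72,87)=(72*31+87)%997=325 -> [325]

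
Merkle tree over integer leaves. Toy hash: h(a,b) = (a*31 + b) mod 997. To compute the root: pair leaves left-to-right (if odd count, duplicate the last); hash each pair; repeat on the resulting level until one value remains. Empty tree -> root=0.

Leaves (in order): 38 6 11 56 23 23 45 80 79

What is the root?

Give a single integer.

Answer: 93

Derivation:
L0: [38, 6, 11, 56, 23, 23, 45, 80, 79]
L1: h(38,6)=(38*31+6)%997=187 h(11,56)=(11*31+56)%997=397 h(23,23)=(23*31+23)%997=736 h(45,80)=(45*31+80)%997=478 h(79,79)=(79*31+79)%997=534 -> [187, 397, 736, 478, 534]
L2: h(187,397)=(187*31+397)%997=212 h(736,478)=(736*31+478)%997=363 h(534,534)=(534*31+534)%997=139 -> [212, 363, 139]
L3: h(212,363)=(212*31+363)%997=953 h(139,139)=(139*31+139)%997=460 -> [953, 460]
L4: h(953,460)=(953*31+460)%997=93 -> [93]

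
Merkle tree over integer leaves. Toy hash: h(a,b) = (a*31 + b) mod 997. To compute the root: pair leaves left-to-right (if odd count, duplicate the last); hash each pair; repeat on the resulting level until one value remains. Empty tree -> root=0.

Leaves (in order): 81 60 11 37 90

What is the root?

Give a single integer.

Answer: 355

Derivation:
L0: [81, 60, 11, 37, 90]
L1: h(81,60)=(81*31+60)%997=577 h(11,37)=(11*31+37)%997=378 h(90,90)=(90*31+90)%997=886 -> [577, 378, 886]
L2: h(577,378)=(577*31+378)%997=319 h(886,886)=(886*31+886)%997=436 -> [319, 436]
L3: h(319,436)=(319*31+436)%997=355 -> [355]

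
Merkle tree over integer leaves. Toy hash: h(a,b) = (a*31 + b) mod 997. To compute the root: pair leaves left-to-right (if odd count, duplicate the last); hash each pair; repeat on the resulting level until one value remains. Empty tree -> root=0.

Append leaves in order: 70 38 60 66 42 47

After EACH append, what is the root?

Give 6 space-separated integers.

After append 70 (leaves=[70]):
  L0: [70]
  root=70
After append 38 (leaves=[70, 38]):
  L0: [70, 38]
  L1: h(70,38)=(70*31+38)%997=214 -> [214]
  root=214
After append 60 (leaves=[70, 38, 60]):
  L0: [70, 38, 60]
  L1: h(70,38)=(70*31+38)%997=214 h(60,60)=(60*31+60)%997=923 -> [214, 923]
  L2: h(214,923)=(214*31+923)%997=578 -> [578]
  root=578
After append 66 (leaves=[70, 38, 60, 66]):
  L0: [70, 38, 60, 66]
  L1: h(70,38)=(70*31+38)%997=214 h(60,66)=(60*31+66)%997=929 -> [214, 929]
  L2: h(214,929)=(214*31+929)%997=584 -> [584]
  root=584
After append 42 (leaves=[70, 38, 60, 66, 42]):
  L0: [70, 38, 60, 66, 42]
  L1: h(70,38)=(70*31+38)%997=214 h(60,66)=(60*31+66)%997=929 h(42,42)=(42*31+42)%997=347 -> [214, 929, 347]
  L2: h(214,929)=(214*31+929)%997=584 h(347,347)=(347*31+347)%997=137 -> [584, 137]
  L3: h(584,137)=(584*31+137)%997=295 -> [295]
  root=295
After append 47 (leaves=[70, 38, 60, 66, 42, 47]):
  L0: [70, 38, 60, 66, 42, 47]
  L1: h(70,38)=(70*31+38)%997=214 h(60,66)=(60*31+66)%997=929 h(42,47)=(42*31+47)%997=352 -> [214, 929, 352]
  L2: h(214,929)=(214*31+929)%997=584 h(352,352)=(352*31+352)%997=297 -> [584, 297]
  L3: h(584,297)=(584*31+297)%997=455 -> [455]
  root=455

Answer: 70 214 578 584 295 455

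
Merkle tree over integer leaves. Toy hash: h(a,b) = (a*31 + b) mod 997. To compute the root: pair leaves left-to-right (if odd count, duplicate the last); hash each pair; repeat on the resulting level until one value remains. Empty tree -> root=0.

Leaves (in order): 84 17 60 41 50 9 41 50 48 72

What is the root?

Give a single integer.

Answer: 547

Derivation:
L0: [84, 17, 60, 41, 50, 9, 41, 50, 48, 72]
L1: h(84,17)=(84*31+17)%997=627 h(60,41)=(60*31+41)%997=904 h(50,9)=(50*31+9)%997=562 h(41,50)=(41*31+50)%997=324 h(48,72)=(48*31+72)%997=563 -> [627, 904, 562, 324, 563]
L2: h(627,904)=(627*31+904)%997=401 h(562,324)=(562*31+324)%997=797 h(563,563)=(563*31+563)%997=70 -> [401, 797, 70]
L3: h(401,797)=(401*31+797)%997=267 h(70,70)=(70*31+70)%997=246 -> [267, 246]
L4: h(267,246)=(267*31+246)%997=547 -> [547]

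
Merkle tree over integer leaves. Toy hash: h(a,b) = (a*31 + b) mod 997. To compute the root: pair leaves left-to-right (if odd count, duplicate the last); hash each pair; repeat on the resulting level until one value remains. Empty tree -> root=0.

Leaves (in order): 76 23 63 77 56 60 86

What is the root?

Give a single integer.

L0: [76, 23, 63, 77, 56, 60, 86]
L1: h(76,23)=(76*31+23)%997=385 h(63,77)=(63*31+77)%997=36 h(56,60)=(56*31+60)%997=799 h(86,86)=(86*31+86)%997=758 -> [385, 36, 799, 758]
L2: h(385,36)=(385*31+36)%997=7 h(799,758)=(799*31+758)%997=602 -> [7, 602]
L3: h(7,602)=(7*31+602)%997=819 -> [819]

Answer: 819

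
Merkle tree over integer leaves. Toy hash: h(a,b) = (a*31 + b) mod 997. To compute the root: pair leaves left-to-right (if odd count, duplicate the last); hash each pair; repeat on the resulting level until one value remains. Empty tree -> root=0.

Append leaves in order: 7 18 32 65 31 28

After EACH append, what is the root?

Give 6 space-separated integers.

Answer: 7 235 333 366 219 123

Derivation:
After append 7 (leaves=[7]):
  L0: [7]
  root=7
After append 18 (leaves=[7, 18]):
  L0: [7, 18]
  L1: h(7,18)=(7*31+18)%997=235 -> [235]
  root=235
After append 32 (leaves=[7, 18, 32]):
  L0: [7, 18, 32]
  L1: h(7,18)=(7*31+18)%997=235 h(32,32)=(32*31+32)%997=27 -> [235, 27]
  L2: h(235,27)=(235*31+27)%997=333 -> [333]
  root=333
After append 65 (leaves=[7, 18, 32, 65]):
  L0: [7, 18, 32, 65]
  L1: h(7,18)=(7*31+18)%997=235 h(32,65)=(32*31+65)%997=60 -> [235, 60]
  L2: h(235,60)=(235*31+60)%997=366 -> [366]
  root=366
After append 31 (leaves=[7, 18, 32, 65, 31]):
  L0: [7, 18, 32, 65, 31]
  L1: h(7,18)=(7*31+18)%997=235 h(32,65)=(32*31+65)%997=60 h(31,31)=(31*31+31)%997=992 -> [235, 60, 992]
  L2: h(235,60)=(235*31+60)%997=366 h(992,992)=(992*31+992)%997=837 -> [366, 837]
  L3: h(366,837)=(366*31+837)%997=219 -> [219]
  root=219
After append 28 (leaves=[7, 18, 32, 65, 31, 28]):
  L0: [7, 18, 32, 65, 31, 28]
  L1: h(7,18)=(7*31+18)%997=235 h(32,65)=(32*31+65)%997=60 h(31,28)=(31*31+28)%997=989 -> [235, 60, 989]
  L2: h(235,60)=(235*31+60)%997=366 h(989,989)=(989*31+989)%997=741 -> [366, 741]
  L3: h(366,741)=(366*31+741)%997=123 -> [123]
  root=123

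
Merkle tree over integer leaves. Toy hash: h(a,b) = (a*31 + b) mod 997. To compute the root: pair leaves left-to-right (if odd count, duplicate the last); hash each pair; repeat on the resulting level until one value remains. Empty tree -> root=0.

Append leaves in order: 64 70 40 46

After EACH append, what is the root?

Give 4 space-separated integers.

After append 64 (leaves=[64]):
  L0: [64]
  root=64
After append 70 (leaves=[64, 70]):
  L0: [64, 70]
  L1: h(64,70)=(64*31+70)%997=60 -> [60]
  root=60
After append 40 (leaves=[64, 70, 40]):
  L0: [64, 70, 40]
  L1: h(64,70)=(64*31+70)%997=60 h(40,40)=(40*31+40)%997=283 -> [60, 283]
  L2: h(60,283)=(60*31+283)%997=149 -> [149]
  root=149
After append 46 (leaves=[64, 70, 40, 46]):
  L0: [64, 70, 40, 46]
  L1: h(64,70)=(64*31+70)%997=60 h(40,46)=(40*31+46)%997=289 -> [60, 289]
  L2: h(60,289)=(60*31+289)%997=155 -> [155]
  root=155

Answer: 64 60 149 155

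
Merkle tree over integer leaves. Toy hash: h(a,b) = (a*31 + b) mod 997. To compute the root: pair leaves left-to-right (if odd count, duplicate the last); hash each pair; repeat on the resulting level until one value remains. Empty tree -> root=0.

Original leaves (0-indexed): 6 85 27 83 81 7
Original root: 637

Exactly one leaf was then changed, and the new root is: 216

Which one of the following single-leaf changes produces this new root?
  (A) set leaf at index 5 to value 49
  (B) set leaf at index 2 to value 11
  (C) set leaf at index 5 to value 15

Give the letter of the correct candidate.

Answer: B

Derivation:
Original leaves: [6, 85, 27, 83, 81, 7]
Target new root: 216
Try each candidate change and compute the resulting root:
Candidate A: set leaf[5] = 49 -> leaves = [6, 85, 27, 83, 81, 49]
  L0: [6, 85, 27, 83, 81, 49]
  L1: h(6,85)=(6*31+85)%997=271 h(27,83)=(27*31+83)%997=920 h(81,49)=(81*31+49)%997=566 -> [271, 920, 566]
  L2: h(271,920)=(271*31+920)%997=348 h(566,566)=(566*31+566)%997=166 -> [348, 166]
  L3: h(348,166)=(348*31+166)%997=984 -> [984]
  root = 984 != target 216
Candidate B: set leaf[2] = 11 -> leaves = [6, 85, 11, 83, 81, 7]
  L0: [6, 85, 11, 83, 81, 7]
  L1: h(6,85)=(6*31+85)%997=271 h(11,83)=(11*31+83)%997=424 h(81,7)=(81*31+7)%997=524 -> [271, 424, 524]
  L2: h(271,424)=(271*31+424)%997=849 h(524,524)=(524*31+524)%997=816 -> [849, 816]
  L3: h(849,816)=(849*31+816)%997=216 -> [216]
  root = 216 == target 216  ** MATCH **
Candidate C: set leaf[5] = 15 -> leaves = [6, 85, 27, 83, 81, 15]
  L0: [6, 85, 27, 83, 81, 15]
  L1: h(6,85)=(6*31+85)%997=271 h(27,83)=(27*31+83)%997=920 h(81,15)=(81*31+15)%997=532 -> [271, 920, 532]
  L2: h(271,920)=(271*31+920)%997=348 h(532,532)=(532*31+532)%997=75 -> [348, 75]
  L3: h(348,75)=(348*31+75)%997=893 -> [893]
  root = 893 != target 216
Candidate B produces the target root.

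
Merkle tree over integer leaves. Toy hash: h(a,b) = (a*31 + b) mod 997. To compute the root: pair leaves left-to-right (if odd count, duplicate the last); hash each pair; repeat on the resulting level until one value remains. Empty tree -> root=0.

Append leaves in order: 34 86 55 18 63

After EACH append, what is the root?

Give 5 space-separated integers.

Answer: 34 143 211 174 116

Derivation:
After append 34 (leaves=[34]):
  L0: [34]
  root=34
After append 86 (leaves=[34, 86]):
  L0: [34, 86]
  L1: h(34,86)=(34*31+86)%997=143 -> [143]
  root=143
After append 55 (leaves=[34, 86, 55]):
  L0: [34, 86, 55]
  L1: h(34,86)=(34*31+86)%997=143 h(55,55)=(55*31+55)%997=763 -> [143, 763]
  L2: h(143,763)=(143*31+763)%997=211 -> [211]
  root=211
After append 18 (leaves=[34, 86, 55, 18]):
  L0: [34, 86, 55, 18]
  L1: h(34,86)=(34*31+86)%997=143 h(55,18)=(55*31+18)%997=726 -> [143, 726]
  L2: h(143,726)=(143*31+726)%997=174 -> [174]
  root=174
After append 63 (leaves=[34, 86, 55, 18, 63]):
  L0: [34, 86, 55, 18, 63]
  L1: h(34,86)=(34*31+86)%997=143 h(55,18)=(55*31+18)%997=726 h(63,63)=(63*31+63)%997=22 -> [143, 726, 22]
  L2: h(143,726)=(143*31+726)%997=174 h(22,22)=(22*31+22)%997=704 -> [174, 704]
  L3: h(174,704)=(174*31+704)%997=116 -> [116]
  root=116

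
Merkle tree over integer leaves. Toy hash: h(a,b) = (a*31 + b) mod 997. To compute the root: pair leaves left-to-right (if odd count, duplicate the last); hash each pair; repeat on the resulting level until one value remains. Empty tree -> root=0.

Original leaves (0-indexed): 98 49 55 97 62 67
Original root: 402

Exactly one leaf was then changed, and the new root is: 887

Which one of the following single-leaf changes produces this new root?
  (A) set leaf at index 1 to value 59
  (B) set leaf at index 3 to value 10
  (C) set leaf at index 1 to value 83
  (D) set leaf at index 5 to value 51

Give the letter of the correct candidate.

Original leaves: [98, 49, 55, 97, 62, 67]
Target new root: 887
Try each candidate change and compute the resulting root:
Candidate A: set leaf[1] = 59 -> leaves = [98, 59, 55, 97, 62, 67]
  L0: [98, 59, 55, 97, 62, 67]
  L1: h(98,59)=(98*31+59)%997=106 h(55,97)=(55*31+97)%997=805 h(62,67)=(62*31+67)%997=992 -> [106, 805, 992]
  L2: h(106,805)=(106*31+805)%997=103 h(992,992)=(992*31+992)%997=837 -> [103, 837]
  L3: h(103,837)=(103*31+837)%997=42 -> [42]
  root = 42 != target 887
Candidate B: set leaf[3] = 10 -> leaves = [98, 49, 55, 10, 62, 67]
  L0: [98, 49, 55, 10, 62, 67]
  L1: h(98,49)=(98*31+49)%997=96 h(55,10)=(55*31+10)%997=718 h(62,67)=(62*31+67)%997=992 -> [96, 718, 992]
  L2: h(96,718)=(96*31+718)%997=703 h(992,992)=(992*31+992)%997=837 -> [703, 837]
  L3: h(703,837)=(703*31+837)%997=696 -> [696]
  root = 696 != target 887
Candidate C: set leaf[1] = 83 -> leaves = [98, 83, 55, 97, 62, 67]
  L0: [98, 83, 55, 97, 62, 67]
  L1: h(98,83)=(98*31+83)%997=130 h(55,97)=(55*31+97)%997=805 h(62,67)=(62*31+67)%997=992 -> [130, 805, 992]
  L2: h(130,805)=(130*31+805)%997=847 h(992,992)=(992*31+992)%997=837 -> [847, 837]
  L3: h(847,837)=(847*31+837)%997=175 -> [175]
  root = 175 != target 887
Candidate D: set leaf[5] = 51 -> leaves = [98, 49, 55, 97, 62, 51]
  L0: [98, 49, 55, 97, 62, 51]
  L1: h(98,49)=(98*31+49)%997=96 h(55,97)=(55*31+97)%997=805 h(62,51)=(62*31+51)%997=976 -> [96, 805, 976]
  L2: h(96,805)=(96*31+805)%997=790 h(976,976)=(976*31+976)%997=325 -> [790, 325]
  L3: h(790,325)=(790*31+325)%997=887 -> [887]
  root = 887 == target 887  ** MATCH **
Candidate D produces the target root.

Answer: D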